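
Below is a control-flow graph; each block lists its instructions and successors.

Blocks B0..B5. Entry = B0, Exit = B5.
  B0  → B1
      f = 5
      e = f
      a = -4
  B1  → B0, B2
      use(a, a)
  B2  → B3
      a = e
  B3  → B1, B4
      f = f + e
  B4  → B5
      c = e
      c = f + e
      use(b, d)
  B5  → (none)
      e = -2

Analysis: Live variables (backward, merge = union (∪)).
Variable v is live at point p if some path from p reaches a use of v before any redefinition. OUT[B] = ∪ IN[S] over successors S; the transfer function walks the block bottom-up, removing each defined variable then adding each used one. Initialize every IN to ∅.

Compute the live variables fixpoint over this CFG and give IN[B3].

Per-block solution:
  B0:   IN={b, d}   OUT={a, b, d, e, f}
  B1:   IN={a, b, d, e, f}   OUT={b, d, e, f}
  B2:   IN={b, d, e, f}   OUT={a, b, d, e, f}
  B3:   IN={a, b, d, e, f}   OUT={a, b, d, e, f}
  B4:   IN={b, d, e, f}   OUT={}
  B5:   IN={}   OUT={}

Merge at B3: OUT[B3] = IN[B1] ⊔ IN[B4] = {a, b, d, e, f}
Applying B3's transfer function to that OUT value gives IN[B3] (row B3 above).

Answer: {a, b, d, e, f}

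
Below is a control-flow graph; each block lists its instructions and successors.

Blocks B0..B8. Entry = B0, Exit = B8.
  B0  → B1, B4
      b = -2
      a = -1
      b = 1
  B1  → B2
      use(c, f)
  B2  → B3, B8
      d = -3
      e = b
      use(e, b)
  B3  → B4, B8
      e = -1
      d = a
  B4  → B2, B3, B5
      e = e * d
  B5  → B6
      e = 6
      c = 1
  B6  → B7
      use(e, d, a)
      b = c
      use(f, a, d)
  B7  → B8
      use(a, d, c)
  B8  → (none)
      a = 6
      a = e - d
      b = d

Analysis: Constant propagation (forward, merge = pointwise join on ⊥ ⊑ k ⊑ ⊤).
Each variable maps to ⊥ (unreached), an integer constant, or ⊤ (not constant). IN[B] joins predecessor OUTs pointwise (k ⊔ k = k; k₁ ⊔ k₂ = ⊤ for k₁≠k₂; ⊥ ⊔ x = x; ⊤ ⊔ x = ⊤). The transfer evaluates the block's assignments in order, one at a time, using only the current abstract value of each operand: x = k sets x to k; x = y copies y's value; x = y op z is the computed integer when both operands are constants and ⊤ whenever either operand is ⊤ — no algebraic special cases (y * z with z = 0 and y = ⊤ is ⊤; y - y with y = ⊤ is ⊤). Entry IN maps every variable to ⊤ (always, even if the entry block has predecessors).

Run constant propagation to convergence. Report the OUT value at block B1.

Fixpoint table:
  B0:  IN=(all ⊤)  OUT={a:-1, b:1; rest ⊤}
  B1:  IN={a:-1, b:1; rest ⊤}  OUT={a:-1, b:1; rest ⊤}
  B2:  IN={a:-1, b:1; rest ⊤}  OUT={a:-1, b:1, d:-3, e:1; rest ⊤}
  B3:  IN={a:-1, b:1; rest ⊤}  OUT={a:-1, b:1, d:-1, e:-1; rest ⊤}
  B4:  IN={a:-1, b:1; rest ⊤}  OUT={a:-1, b:1; rest ⊤}
  B5:  IN={a:-1, b:1; rest ⊤}  OUT={a:-1, b:1, c:1, e:6; rest ⊤}
  B6:  IN={a:-1, b:1, c:1, e:6; rest ⊤}  OUT={a:-1, b:1, c:1, e:6; rest ⊤}
  B7:  IN={a:-1, b:1, c:1, e:6; rest ⊤}  OUT={a:-1, b:1, c:1, e:6; rest ⊤}
  B8:  IN={a:-1, b:1; rest ⊤}  OUT=(all ⊤)

Merge at B1: IN[B1] = OUT[B0] = {a: -1, b: 1, c: ⊤, d: ⊤, e: ⊤, f: ⊤}
Applying B1's transfer function to that IN value gives OUT[B1] (row B1 above).

Answer: {a: -1, b: 1, c: ⊤, d: ⊤, e: ⊤, f: ⊤}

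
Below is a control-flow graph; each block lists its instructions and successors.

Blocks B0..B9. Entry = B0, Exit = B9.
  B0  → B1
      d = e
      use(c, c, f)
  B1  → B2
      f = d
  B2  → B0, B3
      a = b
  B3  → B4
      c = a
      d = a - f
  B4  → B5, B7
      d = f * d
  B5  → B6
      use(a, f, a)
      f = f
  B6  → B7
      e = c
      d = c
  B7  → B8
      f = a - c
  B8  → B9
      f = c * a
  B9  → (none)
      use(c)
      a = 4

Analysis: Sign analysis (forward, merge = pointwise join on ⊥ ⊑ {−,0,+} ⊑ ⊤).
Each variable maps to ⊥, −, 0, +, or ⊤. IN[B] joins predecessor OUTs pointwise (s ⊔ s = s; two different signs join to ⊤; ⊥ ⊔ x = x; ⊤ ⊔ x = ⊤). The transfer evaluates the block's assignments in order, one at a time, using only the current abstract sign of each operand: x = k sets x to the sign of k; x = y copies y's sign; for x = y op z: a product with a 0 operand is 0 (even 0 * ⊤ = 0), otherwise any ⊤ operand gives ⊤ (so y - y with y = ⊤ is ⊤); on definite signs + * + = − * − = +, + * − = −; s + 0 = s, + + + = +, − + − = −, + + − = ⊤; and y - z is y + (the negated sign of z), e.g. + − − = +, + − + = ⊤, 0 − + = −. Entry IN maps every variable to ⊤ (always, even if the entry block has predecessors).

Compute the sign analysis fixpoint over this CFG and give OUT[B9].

Answer: {a: +, b: ⊤, c: ⊤, d: ⊤, e: ⊤, f: ⊤}

Working:
Fixpoint table:
  B0: | IN=(all ⊤) | OUT=(all ⊤)
  B1: | IN=(all ⊤) | OUT=(all ⊤)
  B2: | IN=(all ⊤) | OUT=(all ⊤)
  B3: | IN=(all ⊤) | OUT=(all ⊤)
  B4: | IN=(all ⊤) | OUT=(all ⊤)
  B5: | IN=(all ⊤) | OUT=(all ⊤)
  B6: | IN=(all ⊤) | OUT=(all ⊤)
  B7: | IN=(all ⊤) | OUT=(all ⊤)
  B8: | IN=(all ⊤) | OUT=(all ⊤)
  B9: | IN=(all ⊤) | OUT={a:+; rest ⊤}

Merge at B9: IN[B9] = OUT[B8] = {a: ⊤, b: ⊤, c: ⊤, d: ⊤, e: ⊤, f: ⊤}
Applying B9's transfer function to that IN value gives OUT[B9] (row B9 above).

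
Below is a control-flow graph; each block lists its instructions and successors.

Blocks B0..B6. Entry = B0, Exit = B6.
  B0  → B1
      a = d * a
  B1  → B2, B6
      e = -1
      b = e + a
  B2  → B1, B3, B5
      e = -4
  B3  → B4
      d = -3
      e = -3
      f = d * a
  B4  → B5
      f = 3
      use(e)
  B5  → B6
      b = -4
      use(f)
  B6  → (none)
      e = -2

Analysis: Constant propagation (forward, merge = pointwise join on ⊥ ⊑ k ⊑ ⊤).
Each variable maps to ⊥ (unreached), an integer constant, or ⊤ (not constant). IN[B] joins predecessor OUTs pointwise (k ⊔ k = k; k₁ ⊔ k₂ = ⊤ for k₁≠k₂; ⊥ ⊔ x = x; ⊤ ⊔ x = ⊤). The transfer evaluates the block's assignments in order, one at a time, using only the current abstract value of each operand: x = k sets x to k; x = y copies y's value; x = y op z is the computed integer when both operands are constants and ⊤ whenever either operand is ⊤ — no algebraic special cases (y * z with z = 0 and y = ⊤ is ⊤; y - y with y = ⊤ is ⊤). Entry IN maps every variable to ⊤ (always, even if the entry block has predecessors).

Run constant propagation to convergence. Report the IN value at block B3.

Per-block solution:
  B0: | IN=(all ⊤) | OUT=(all ⊤)
  B1: | IN=(all ⊤) | OUT={e:-1; rest ⊤}
  B2: | IN={e:-1; rest ⊤} | OUT={e:-4; rest ⊤}
  B3: | IN={e:-4; rest ⊤} | OUT={d:-3, e:-3; rest ⊤}
  B4: | IN={d:-3, e:-3; rest ⊤} | OUT={d:-3, e:-3, f:3; rest ⊤}
  B5: | IN=(all ⊤) | OUT={b:-4; rest ⊤}
  B6: | IN=(all ⊤) | OUT={e:-2; rest ⊤}

Merge at B3: IN[B3] = OUT[B2] = {a: ⊤, b: ⊤, c: ⊤, d: ⊤, e: -4, f: ⊤}

Answer: {a: ⊤, b: ⊤, c: ⊤, d: ⊤, e: -4, f: ⊤}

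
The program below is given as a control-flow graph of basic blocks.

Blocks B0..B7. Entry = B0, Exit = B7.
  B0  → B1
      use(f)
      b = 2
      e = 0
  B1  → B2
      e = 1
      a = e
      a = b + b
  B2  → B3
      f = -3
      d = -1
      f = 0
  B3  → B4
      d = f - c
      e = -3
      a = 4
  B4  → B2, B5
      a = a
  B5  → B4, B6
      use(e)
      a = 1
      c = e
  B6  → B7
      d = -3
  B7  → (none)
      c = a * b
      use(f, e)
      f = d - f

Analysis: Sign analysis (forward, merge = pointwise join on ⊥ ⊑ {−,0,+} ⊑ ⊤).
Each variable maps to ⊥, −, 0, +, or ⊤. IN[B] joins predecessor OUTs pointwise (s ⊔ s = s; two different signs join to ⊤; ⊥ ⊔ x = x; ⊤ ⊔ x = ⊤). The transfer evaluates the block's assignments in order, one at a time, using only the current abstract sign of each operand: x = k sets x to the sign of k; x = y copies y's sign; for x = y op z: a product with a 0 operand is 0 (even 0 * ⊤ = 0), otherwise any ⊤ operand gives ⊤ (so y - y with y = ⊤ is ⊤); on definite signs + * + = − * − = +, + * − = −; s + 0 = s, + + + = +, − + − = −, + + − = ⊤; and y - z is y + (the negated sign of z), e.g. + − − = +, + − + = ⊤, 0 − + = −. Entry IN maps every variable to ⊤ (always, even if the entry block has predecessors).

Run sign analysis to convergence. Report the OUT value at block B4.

Answer: {a: +, b: +, c: ⊤, d: ⊤, e: -, f: 0}

Derivation:
Per-block solution:
  B0: | IN=(all ⊤) | OUT={b:+, e:0; rest ⊤}
  B1: | IN={b:+, e:0; rest ⊤} | OUT={a:+, b:+, e:+; rest ⊤}
  B2: | IN={a:+, b:+; rest ⊤} | OUT={a:+, b:+, d:-, f:0; rest ⊤}
  B3: | IN={a:+, b:+, d:-, f:0; rest ⊤} | OUT={a:+, b:+, e:-, f:0; rest ⊤}
  B4: | IN={a:+, b:+, e:-, f:0; rest ⊤} | OUT={a:+, b:+, e:-, f:0; rest ⊤}
  B5: | IN={a:+, b:+, e:-, f:0; rest ⊤} | OUT={a:+, b:+, c:-, e:-, f:0; rest ⊤}
  B6: | IN={a:+, b:+, c:-, e:-, f:0; rest ⊤} | OUT={a:+, b:+, c:-, d:-, e:-, f:0; rest ⊤}
  B7: | IN={a:+, b:+, c:-, d:-, e:-, f:0; rest ⊤} | OUT={a:+, b:+, c:+, d:-, e:-, f:-; rest ⊤}

Merge at B4: IN[B4] = OUT[B3] ⊔ OUT[B5] = {a: +, b: +, c: ⊤, d: ⊤, e: -, f: 0}
Applying B4's transfer function to that IN value gives OUT[B4] (row B4 above).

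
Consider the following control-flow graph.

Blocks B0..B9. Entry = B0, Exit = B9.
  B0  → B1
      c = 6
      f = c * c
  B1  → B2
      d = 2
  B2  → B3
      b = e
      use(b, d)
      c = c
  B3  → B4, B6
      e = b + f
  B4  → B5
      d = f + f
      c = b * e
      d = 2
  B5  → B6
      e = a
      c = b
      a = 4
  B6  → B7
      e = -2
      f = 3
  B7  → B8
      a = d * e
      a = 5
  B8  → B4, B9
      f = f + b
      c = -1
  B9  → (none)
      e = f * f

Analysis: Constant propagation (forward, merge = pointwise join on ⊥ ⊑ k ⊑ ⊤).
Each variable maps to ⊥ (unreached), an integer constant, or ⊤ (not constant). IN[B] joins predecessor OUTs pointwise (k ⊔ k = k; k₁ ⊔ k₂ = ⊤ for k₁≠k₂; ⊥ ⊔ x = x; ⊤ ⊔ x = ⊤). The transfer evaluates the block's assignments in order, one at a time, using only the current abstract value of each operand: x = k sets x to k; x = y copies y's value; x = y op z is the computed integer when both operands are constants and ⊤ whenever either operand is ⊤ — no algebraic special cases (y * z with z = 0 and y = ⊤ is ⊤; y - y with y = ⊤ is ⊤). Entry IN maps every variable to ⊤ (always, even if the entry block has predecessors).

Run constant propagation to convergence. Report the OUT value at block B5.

Answer: {a: 4, b: ⊤, c: ⊤, d: 2, e: ⊤, f: ⊤}

Derivation:
Fixpoint table:
  B0:  IN=(all ⊤)  OUT={c:6, f:36; rest ⊤}
  B1:  IN={c:6, f:36; rest ⊤}  OUT={c:6, d:2, f:36; rest ⊤}
  B2:  IN={c:6, d:2, f:36; rest ⊤}  OUT={c:6, d:2, f:36; rest ⊤}
  B3:  IN={c:6, d:2, f:36; rest ⊤}  OUT={c:6, d:2, f:36; rest ⊤}
  B4:  IN={d:2; rest ⊤}  OUT={d:2; rest ⊤}
  B5:  IN={d:2; rest ⊤}  OUT={a:4, d:2; rest ⊤}
  B6:  IN={d:2; rest ⊤}  OUT={d:2, e:-2, f:3; rest ⊤}
  B7:  IN={d:2, e:-2, f:3; rest ⊤}  OUT={a:5, d:2, e:-2, f:3; rest ⊤}
  B8:  IN={a:5, d:2, e:-2, f:3; rest ⊤}  OUT={a:5, c:-1, d:2, e:-2; rest ⊤}
  B9:  IN={a:5, c:-1, d:2, e:-2; rest ⊤}  OUT={a:5, c:-1, d:2; rest ⊤}

Merge at B5: IN[B5] = OUT[B4] = {a: ⊤, b: ⊤, c: ⊤, d: 2, e: ⊤, f: ⊤}
Applying B5's transfer function to that IN value gives OUT[B5] (row B5 above).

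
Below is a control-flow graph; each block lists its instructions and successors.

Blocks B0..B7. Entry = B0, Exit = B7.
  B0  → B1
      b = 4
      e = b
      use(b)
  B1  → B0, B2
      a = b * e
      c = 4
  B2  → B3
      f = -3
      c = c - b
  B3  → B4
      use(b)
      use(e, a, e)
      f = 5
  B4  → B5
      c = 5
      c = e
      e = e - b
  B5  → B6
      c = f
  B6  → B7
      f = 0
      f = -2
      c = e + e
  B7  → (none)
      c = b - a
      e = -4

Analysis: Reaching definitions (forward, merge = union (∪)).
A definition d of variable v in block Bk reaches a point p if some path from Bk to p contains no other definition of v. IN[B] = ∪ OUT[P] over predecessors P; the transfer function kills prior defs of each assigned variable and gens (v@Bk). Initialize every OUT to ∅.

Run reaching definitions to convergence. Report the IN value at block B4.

Answer: {a@B1, b@B0, c@B2, e@B0, f@B3}

Working:
Per-block solution:
  B0: | IN={a@B1, b@B0, c@B1, e@B0} | OUT={a@B1, b@B0, c@B1, e@B0}
  B1: | IN={a@B1, b@B0, c@B1, e@B0} | OUT={a@B1, b@B0, c@B1, e@B0}
  B2: | IN={a@B1, b@B0, c@B1, e@B0} | OUT={a@B1, b@B0, c@B2, e@B0, f@B2}
  B3: | IN={a@B1, b@B0, c@B2, e@B0, f@B2} | OUT={a@B1, b@B0, c@B2, e@B0, f@B3}
  B4: | IN={a@B1, b@B0, c@B2, e@B0, f@B3} | OUT={a@B1, b@B0, c@B4, e@B4, f@B3}
  B5: | IN={a@B1, b@B0, c@B4, e@B4, f@B3} | OUT={a@B1, b@B0, c@B5, e@B4, f@B3}
  B6: | IN={a@B1, b@B0, c@B5, e@B4, f@B3} | OUT={a@B1, b@B0, c@B6, e@B4, f@B6}
  B7: | IN={a@B1, b@B0, c@B6, e@B4, f@B6} | OUT={a@B1, b@B0, c@B7, e@B7, f@B6}

Merge at B4: IN[B4] = OUT[B3] = {a@B1, b@B0, c@B2, e@B0, f@B3}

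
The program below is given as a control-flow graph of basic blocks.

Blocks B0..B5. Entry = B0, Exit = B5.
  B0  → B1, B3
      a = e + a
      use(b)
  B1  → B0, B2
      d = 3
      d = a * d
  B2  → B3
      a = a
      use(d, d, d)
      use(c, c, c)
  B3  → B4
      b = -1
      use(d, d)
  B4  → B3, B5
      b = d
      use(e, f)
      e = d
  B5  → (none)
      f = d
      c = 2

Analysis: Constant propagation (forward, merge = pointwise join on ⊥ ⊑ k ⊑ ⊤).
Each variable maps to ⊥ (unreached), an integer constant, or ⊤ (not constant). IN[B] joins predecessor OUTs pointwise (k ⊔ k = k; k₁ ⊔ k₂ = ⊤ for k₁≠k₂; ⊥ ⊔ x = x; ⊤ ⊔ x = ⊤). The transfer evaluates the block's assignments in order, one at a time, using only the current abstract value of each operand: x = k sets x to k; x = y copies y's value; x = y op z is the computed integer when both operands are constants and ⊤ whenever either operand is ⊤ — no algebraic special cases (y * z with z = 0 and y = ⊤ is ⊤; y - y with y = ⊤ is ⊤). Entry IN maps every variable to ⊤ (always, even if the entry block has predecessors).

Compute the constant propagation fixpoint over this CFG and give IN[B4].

Per-block solution:
  B0: | IN=(all ⊤) | OUT=(all ⊤)
  B1: | IN=(all ⊤) | OUT=(all ⊤)
  B2: | IN=(all ⊤) | OUT=(all ⊤)
  B3: | IN=(all ⊤) | OUT={b:-1; rest ⊤}
  B4: | IN={b:-1; rest ⊤} | OUT=(all ⊤)
  B5: | IN=(all ⊤) | OUT={c:2; rest ⊤}

Merge at B4: IN[B4] = OUT[B3] = {a: ⊤, b: -1, c: ⊤, d: ⊤, e: ⊤, f: ⊤}

Answer: {a: ⊤, b: -1, c: ⊤, d: ⊤, e: ⊤, f: ⊤}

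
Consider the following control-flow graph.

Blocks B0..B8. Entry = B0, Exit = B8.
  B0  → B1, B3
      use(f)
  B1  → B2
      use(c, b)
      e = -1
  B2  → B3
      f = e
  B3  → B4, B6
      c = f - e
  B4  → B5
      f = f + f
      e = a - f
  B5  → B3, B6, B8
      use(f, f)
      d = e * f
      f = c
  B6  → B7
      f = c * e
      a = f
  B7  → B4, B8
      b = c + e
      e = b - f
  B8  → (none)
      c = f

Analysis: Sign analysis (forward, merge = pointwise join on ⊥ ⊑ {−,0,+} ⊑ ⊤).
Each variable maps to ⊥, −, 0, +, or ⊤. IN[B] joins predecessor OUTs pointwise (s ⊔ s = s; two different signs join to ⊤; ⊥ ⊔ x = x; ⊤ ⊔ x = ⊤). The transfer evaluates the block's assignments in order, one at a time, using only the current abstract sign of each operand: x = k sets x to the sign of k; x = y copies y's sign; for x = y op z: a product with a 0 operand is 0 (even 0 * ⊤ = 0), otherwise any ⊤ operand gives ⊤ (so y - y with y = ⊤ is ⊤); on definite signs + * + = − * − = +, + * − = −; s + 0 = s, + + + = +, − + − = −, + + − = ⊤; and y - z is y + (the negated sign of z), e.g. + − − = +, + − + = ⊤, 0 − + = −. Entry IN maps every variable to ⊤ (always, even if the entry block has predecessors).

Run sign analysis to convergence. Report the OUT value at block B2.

Answer: {a: ⊤, b: ⊤, c: ⊤, d: ⊤, e: -, f: -}

Trace:
Fixpoint table:
  B0:   IN=(all ⊤)   OUT=(all ⊤)
  B1:   IN=(all ⊤)   OUT={e:-; rest ⊤}
  B2:   IN={e:-; rest ⊤}   OUT={e:-, f:-; rest ⊤}
  B3:   IN=(all ⊤)   OUT=(all ⊤)
  B4:   IN=(all ⊤)   OUT=(all ⊤)
  B5:   IN=(all ⊤)   OUT=(all ⊤)
  B6:   IN=(all ⊤)   OUT=(all ⊤)
  B7:   IN=(all ⊤)   OUT=(all ⊤)
  B8:   IN=(all ⊤)   OUT=(all ⊤)

Merge at B2: IN[B2] = OUT[B1] = {a: ⊤, b: ⊤, c: ⊤, d: ⊤, e: -, f: ⊤}
Applying B2's transfer function to that IN value gives OUT[B2] (row B2 above).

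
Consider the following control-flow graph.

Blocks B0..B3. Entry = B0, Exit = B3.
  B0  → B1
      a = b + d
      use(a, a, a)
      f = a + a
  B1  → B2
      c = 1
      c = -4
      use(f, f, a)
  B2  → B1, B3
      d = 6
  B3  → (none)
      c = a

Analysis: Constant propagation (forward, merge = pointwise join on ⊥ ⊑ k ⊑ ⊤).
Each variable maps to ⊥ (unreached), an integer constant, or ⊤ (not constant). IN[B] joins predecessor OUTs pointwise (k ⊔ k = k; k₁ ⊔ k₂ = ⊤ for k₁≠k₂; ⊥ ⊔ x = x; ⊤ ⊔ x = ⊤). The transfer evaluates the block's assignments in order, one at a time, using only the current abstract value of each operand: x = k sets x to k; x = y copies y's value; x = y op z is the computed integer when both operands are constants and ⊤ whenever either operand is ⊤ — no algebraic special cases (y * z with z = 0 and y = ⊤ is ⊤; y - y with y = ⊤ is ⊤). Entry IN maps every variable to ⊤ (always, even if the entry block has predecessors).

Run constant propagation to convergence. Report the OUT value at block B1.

Per-block solution:
  B0:   IN=(all ⊤)   OUT=(all ⊤)
  B1:   IN=(all ⊤)   OUT={c:-4; rest ⊤}
  B2:   IN={c:-4; rest ⊤}   OUT={c:-4, d:6; rest ⊤}
  B3:   IN={c:-4, d:6; rest ⊤}   OUT={d:6; rest ⊤}

Merge at B1: IN[B1] = OUT[B0] ⊔ OUT[B2] = {a: ⊤, b: ⊤, c: ⊤, d: ⊤, e: ⊤, f: ⊤}
Applying B1's transfer function to that IN value gives OUT[B1] (row B1 above).

Answer: {a: ⊤, b: ⊤, c: -4, d: ⊤, e: ⊤, f: ⊤}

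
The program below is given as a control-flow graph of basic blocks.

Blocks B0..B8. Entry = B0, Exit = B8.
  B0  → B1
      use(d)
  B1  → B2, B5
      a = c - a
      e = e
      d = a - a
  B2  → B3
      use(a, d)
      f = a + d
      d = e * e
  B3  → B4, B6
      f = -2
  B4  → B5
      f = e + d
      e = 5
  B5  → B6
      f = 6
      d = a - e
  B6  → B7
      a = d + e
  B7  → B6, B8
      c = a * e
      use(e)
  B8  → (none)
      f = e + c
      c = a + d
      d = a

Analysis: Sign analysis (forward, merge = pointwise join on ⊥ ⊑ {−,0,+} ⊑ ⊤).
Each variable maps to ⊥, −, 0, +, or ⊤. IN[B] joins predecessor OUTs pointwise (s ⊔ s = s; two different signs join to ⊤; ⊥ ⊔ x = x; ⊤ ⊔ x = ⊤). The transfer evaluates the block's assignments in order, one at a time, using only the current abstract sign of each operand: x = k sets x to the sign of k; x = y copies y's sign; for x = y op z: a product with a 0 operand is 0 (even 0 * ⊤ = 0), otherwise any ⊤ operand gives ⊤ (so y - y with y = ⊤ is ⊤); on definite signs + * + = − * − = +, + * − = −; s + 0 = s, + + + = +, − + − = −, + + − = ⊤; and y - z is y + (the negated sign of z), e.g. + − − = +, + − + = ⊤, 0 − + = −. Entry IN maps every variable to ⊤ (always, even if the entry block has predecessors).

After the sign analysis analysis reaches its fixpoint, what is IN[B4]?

Per-block solution:
  B0: | IN=(all ⊤) | OUT=(all ⊤)
  B1: | IN=(all ⊤) | OUT=(all ⊤)
  B2: | IN=(all ⊤) | OUT=(all ⊤)
  B3: | IN=(all ⊤) | OUT={f:-; rest ⊤}
  B4: | IN={f:-; rest ⊤} | OUT={e:+; rest ⊤}
  B5: | IN=(all ⊤) | OUT={f:+; rest ⊤}
  B6: | IN=(all ⊤) | OUT=(all ⊤)
  B7: | IN=(all ⊤) | OUT=(all ⊤)
  B8: | IN=(all ⊤) | OUT=(all ⊤)

Merge at B4: IN[B4] = OUT[B3] = {a: ⊤, b: ⊤, c: ⊤, d: ⊤, e: ⊤, f: -}

Answer: {a: ⊤, b: ⊤, c: ⊤, d: ⊤, e: ⊤, f: -}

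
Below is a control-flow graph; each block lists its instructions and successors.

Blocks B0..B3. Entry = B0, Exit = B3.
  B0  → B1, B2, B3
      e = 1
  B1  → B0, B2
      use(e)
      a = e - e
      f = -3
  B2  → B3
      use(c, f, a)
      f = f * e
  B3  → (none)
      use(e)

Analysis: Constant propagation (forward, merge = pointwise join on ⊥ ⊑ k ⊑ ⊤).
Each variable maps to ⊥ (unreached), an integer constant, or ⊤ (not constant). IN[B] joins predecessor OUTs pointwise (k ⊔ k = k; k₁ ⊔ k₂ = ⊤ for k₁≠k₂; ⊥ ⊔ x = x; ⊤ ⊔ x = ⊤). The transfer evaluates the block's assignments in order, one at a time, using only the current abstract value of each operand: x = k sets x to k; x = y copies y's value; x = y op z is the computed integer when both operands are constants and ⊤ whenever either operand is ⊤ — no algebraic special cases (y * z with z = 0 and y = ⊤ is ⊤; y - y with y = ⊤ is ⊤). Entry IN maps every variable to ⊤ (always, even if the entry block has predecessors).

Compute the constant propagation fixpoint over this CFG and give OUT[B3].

Fixpoint table:
  B0: | IN=(all ⊤) | OUT={e:1; rest ⊤}
  B1: | IN={e:1; rest ⊤} | OUT={a:0, e:1, f:-3; rest ⊤}
  B2: | IN={e:1; rest ⊤} | OUT={e:1; rest ⊤}
  B3: | IN={e:1; rest ⊤} | OUT={e:1; rest ⊤}

Merge at B3: IN[B3] = OUT[B0] ⊔ OUT[B2] = {a: ⊤, b: ⊤, c: ⊤, d: ⊤, e: 1, f: ⊤}
Applying B3's transfer function to that IN value gives OUT[B3] (row B3 above).

Answer: {a: ⊤, b: ⊤, c: ⊤, d: ⊤, e: 1, f: ⊤}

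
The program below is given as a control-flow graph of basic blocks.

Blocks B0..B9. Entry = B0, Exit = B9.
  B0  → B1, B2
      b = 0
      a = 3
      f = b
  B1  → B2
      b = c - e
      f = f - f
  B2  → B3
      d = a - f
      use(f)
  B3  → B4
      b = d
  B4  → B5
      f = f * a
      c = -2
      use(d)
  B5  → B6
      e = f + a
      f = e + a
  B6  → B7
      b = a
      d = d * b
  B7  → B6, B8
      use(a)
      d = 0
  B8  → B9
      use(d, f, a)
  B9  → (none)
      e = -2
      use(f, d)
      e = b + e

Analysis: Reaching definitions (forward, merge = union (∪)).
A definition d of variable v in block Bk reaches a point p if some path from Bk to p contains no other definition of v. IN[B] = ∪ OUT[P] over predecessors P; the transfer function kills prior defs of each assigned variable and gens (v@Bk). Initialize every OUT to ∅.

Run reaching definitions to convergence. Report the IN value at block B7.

Answer: {a@B0, b@B6, c@B4, d@B6, e@B5, f@B5}

Trace:
Fixpoint table:
  B0:   IN={}   OUT={a@B0, b@B0, f@B0}
  B1:   IN={a@B0, b@B0, f@B0}   OUT={a@B0, b@B1, f@B1}
  B2:   IN={a@B0, b@B0, b@B1, f@B0, f@B1}   OUT={a@B0, b@B0, b@B1, d@B2, f@B0, f@B1}
  B3:   IN={a@B0, b@B0, b@B1, d@B2, f@B0, f@B1}   OUT={a@B0, b@B3, d@B2, f@B0, f@B1}
  B4:   IN={a@B0, b@B3, d@B2, f@B0, f@B1}   OUT={a@B0, b@B3, c@B4, d@B2, f@B4}
  B5:   IN={a@B0, b@B3, c@B4, d@B2, f@B4}   OUT={a@B0, b@B3, c@B4, d@B2, e@B5, f@B5}
  B6:   IN={a@B0, b@B3, b@B6, c@B4, d@B2, d@B7, e@B5, f@B5}   OUT={a@B0, b@B6, c@B4, d@B6, e@B5, f@B5}
  B7:   IN={a@B0, b@B6, c@B4, d@B6, e@B5, f@B5}   OUT={a@B0, b@B6, c@B4, d@B7, e@B5, f@B5}
  B8:   IN={a@B0, b@B6, c@B4, d@B7, e@B5, f@B5}   OUT={a@B0, b@B6, c@B4, d@B7, e@B5, f@B5}
  B9:   IN={a@B0, b@B6, c@B4, d@B7, e@B5, f@B5}   OUT={a@B0, b@B6, c@B4, d@B7, e@B9, f@B5}

Merge at B7: IN[B7] = OUT[B6] = {a@B0, b@B6, c@B4, d@B6, e@B5, f@B5}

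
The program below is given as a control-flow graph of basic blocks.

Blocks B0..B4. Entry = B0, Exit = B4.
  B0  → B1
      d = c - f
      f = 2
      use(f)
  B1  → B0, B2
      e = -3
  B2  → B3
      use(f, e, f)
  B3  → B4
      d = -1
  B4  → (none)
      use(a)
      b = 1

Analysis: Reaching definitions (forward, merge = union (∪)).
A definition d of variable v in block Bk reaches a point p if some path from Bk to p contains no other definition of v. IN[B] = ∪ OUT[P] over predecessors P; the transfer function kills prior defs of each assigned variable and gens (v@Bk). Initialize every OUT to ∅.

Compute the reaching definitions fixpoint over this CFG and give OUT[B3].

Fixpoint table:
  B0:   IN={d@B0, e@B1, f@B0}   OUT={d@B0, e@B1, f@B0}
  B1:   IN={d@B0, e@B1, f@B0}   OUT={d@B0, e@B1, f@B0}
  B2:   IN={d@B0, e@B1, f@B0}   OUT={d@B0, e@B1, f@B0}
  B3:   IN={d@B0, e@B1, f@B0}   OUT={d@B3, e@B1, f@B0}
  B4:   IN={d@B3, e@B1, f@B0}   OUT={b@B4, d@B3, e@B1, f@B0}

Merge at B3: IN[B3] = OUT[B2] = {d@B0, e@B1, f@B0}
Applying B3's transfer function to that IN value gives OUT[B3] (row B3 above).

Answer: {d@B3, e@B1, f@B0}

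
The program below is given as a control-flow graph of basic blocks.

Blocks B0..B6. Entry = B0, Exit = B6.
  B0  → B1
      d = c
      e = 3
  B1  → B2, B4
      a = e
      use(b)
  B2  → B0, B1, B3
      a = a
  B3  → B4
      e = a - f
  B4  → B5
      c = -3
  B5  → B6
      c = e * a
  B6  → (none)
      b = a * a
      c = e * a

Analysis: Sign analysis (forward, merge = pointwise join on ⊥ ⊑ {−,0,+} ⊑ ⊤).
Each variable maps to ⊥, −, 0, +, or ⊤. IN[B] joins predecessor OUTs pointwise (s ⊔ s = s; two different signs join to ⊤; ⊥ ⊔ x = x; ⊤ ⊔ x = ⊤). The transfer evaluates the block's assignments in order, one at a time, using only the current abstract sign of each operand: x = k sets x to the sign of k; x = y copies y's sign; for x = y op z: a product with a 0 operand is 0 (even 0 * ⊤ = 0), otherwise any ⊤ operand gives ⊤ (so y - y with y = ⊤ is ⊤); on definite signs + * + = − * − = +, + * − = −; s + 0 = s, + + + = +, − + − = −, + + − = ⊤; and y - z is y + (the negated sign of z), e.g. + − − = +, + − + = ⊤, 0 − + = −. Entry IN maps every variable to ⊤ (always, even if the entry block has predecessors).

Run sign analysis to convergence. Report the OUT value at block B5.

Answer: {a: +, b: ⊤, c: ⊤, d: ⊤, e: ⊤, f: ⊤}

Derivation:
Fixpoint table:
  B0:  IN=(all ⊤)  OUT={e:+; rest ⊤}
  B1:  IN={e:+; rest ⊤}  OUT={a:+, e:+; rest ⊤}
  B2:  IN={a:+, e:+; rest ⊤}  OUT={a:+, e:+; rest ⊤}
  B3:  IN={a:+, e:+; rest ⊤}  OUT={a:+; rest ⊤}
  B4:  IN={a:+; rest ⊤}  OUT={a:+, c:-; rest ⊤}
  B5:  IN={a:+, c:-; rest ⊤}  OUT={a:+; rest ⊤}
  B6:  IN={a:+; rest ⊤}  OUT={a:+, b:+; rest ⊤}

Merge at B5: IN[B5] = OUT[B4] = {a: +, b: ⊤, c: -, d: ⊤, e: ⊤, f: ⊤}
Applying B5's transfer function to that IN value gives OUT[B5] (row B5 above).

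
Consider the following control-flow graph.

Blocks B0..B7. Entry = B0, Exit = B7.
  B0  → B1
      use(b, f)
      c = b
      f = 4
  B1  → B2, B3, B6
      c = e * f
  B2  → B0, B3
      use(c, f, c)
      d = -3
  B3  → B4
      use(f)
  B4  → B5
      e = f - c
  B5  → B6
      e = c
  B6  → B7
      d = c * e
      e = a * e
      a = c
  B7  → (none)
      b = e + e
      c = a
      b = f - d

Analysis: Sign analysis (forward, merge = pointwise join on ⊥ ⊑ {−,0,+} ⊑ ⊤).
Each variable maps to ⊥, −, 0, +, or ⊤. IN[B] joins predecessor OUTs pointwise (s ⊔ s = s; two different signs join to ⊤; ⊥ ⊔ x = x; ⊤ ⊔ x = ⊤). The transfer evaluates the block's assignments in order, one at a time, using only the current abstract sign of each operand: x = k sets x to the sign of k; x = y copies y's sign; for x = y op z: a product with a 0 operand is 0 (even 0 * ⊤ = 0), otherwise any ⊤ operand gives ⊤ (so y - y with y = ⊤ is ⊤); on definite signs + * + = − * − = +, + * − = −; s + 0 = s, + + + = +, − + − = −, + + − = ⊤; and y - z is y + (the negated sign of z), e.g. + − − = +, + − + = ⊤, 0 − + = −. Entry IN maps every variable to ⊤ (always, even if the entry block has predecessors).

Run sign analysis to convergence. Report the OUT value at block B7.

Answer: {a: ⊤, b: ⊤, c: ⊤, d: ⊤, e: ⊤, f: +}

Working:
Per-block solution:
  B0:   IN=(all ⊤)   OUT={f:+; rest ⊤}
  B1:   IN={f:+; rest ⊤}   OUT={f:+; rest ⊤}
  B2:   IN={f:+; rest ⊤}   OUT={d:-, f:+; rest ⊤}
  B3:   IN={f:+; rest ⊤}   OUT={f:+; rest ⊤}
  B4:   IN={f:+; rest ⊤}   OUT={f:+; rest ⊤}
  B5:   IN={f:+; rest ⊤}   OUT={f:+; rest ⊤}
  B6:   IN={f:+; rest ⊤}   OUT={f:+; rest ⊤}
  B7:   IN={f:+; rest ⊤}   OUT={f:+; rest ⊤}

Merge at B7: IN[B7] = OUT[B6] = {a: ⊤, b: ⊤, c: ⊤, d: ⊤, e: ⊤, f: +}
Applying B7's transfer function to that IN value gives OUT[B7] (row B7 above).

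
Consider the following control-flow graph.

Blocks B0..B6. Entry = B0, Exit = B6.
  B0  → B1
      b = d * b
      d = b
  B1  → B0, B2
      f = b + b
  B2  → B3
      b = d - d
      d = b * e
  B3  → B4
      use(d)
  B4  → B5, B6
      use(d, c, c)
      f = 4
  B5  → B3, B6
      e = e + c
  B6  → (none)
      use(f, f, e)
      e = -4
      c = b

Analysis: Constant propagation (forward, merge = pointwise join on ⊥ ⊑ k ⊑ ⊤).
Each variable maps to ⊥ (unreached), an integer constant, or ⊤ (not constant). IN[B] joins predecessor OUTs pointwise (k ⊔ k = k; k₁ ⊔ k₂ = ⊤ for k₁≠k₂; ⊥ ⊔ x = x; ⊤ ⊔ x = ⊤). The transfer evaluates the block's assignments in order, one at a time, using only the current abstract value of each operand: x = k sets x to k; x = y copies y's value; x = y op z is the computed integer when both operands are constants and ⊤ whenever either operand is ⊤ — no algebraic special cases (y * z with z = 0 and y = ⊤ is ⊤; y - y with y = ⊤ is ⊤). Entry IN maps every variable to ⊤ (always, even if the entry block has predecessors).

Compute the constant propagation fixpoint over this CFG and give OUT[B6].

Per-block solution:
  B0:   IN=(all ⊤)   OUT=(all ⊤)
  B1:   IN=(all ⊤)   OUT=(all ⊤)
  B2:   IN=(all ⊤)   OUT=(all ⊤)
  B3:   IN=(all ⊤)   OUT=(all ⊤)
  B4:   IN=(all ⊤)   OUT={f:4; rest ⊤}
  B5:   IN={f:4; rest ⊤}   OUT={f:4; rest ⊤}
  B6:   IN={f:4; rest ⊤}   OUT={e:-4, f:4; rest ⊤}

Merge at B6: IN[B6] = OUT[B4] ⊔ OUT[B5] = {a: ⊤, b: ⊤, c: ⊤, d: ⊤, e: ⊤, f: 4}
Applying B6's transfer function to that IN value gives OUT[B6] (row B6 above).

Answer: {a: ⊤, b: ⊤, c: ⊤, d: ⊤, e: -4, f: 4}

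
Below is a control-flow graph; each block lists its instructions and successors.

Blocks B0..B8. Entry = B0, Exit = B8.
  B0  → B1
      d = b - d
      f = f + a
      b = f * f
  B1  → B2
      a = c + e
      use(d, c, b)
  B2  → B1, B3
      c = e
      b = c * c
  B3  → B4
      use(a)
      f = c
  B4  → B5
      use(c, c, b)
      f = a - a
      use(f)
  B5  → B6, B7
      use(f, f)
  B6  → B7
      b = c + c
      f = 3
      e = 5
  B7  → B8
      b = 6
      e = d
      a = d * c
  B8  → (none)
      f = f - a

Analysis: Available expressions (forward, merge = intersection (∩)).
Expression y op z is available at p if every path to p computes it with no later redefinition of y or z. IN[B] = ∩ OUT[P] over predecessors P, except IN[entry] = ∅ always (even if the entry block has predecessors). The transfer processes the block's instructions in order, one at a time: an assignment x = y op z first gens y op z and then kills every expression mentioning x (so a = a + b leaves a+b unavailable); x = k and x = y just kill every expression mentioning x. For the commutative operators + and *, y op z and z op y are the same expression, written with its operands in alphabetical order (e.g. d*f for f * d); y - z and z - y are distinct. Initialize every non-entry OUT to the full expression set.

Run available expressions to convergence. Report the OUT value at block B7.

Answer: {c*c, c*d}

Working:
Fixpoint table:
  B0: | IN={} | OUT={f*f}
  B1: | IN={f*f} | OUT={c+e, f*f}
  B2: | IN={c+e, f*f} | OUT={c*c, f*f}
  B3: | IN={c*c, f*f} | OUT={c*c}
  B4: | IN={c*c} | OUT={a-a, c*c}
  B5: | IN={a-a, c*c} | OUT={a-a, c*c}
  B6: | IN={a-a, c*c} | OUT={a-a, c*c, c+c}
  B7: | IN={a-a, c*c} | OUT={c*c, c*d}
  B8: | IN={c*c, c*d} | OUT={c*c, c*d}

Merge at B7: IN[B7] = OUT[B5] ∩ OUT[B6] = {a-a, c*c}
Applying B7's transfer function to that IN value gives OUT[B7] (row B7 above).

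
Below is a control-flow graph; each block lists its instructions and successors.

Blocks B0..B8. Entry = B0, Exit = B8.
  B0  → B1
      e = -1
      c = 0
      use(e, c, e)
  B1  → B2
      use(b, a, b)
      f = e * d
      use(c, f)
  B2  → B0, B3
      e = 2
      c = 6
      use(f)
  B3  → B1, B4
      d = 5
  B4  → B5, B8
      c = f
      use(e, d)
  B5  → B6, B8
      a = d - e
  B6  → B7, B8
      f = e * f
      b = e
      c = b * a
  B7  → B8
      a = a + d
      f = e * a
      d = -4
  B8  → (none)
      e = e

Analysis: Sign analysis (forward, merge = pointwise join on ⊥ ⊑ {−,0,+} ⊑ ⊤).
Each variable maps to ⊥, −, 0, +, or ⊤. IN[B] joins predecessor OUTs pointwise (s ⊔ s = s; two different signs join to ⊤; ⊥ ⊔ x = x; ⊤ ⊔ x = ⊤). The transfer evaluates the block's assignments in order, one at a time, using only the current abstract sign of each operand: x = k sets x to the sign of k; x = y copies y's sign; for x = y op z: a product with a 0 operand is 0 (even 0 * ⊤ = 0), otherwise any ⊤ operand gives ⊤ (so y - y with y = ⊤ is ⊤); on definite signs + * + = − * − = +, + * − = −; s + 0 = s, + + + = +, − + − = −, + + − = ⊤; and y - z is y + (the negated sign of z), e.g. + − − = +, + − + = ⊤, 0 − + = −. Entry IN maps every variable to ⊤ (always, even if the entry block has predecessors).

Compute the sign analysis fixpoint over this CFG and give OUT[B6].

Answer: {a: ⊤, b: +, c: ⊤, d: +, e: +, f: ⊤}

Derivation:
Per-block solution:
  B0: | IN=(all ⊤) | OUT={c:0, e:-; rest ⊤}
  B1: | IN=(all ⊤) | OUT=(all ⊤)
  B2: | IN=(all ⊤) | OUT={c:+, e:+; rest ⊤}
  B3: | IN={c:+, e:+; rest ⊤} | OUT={c:+, d:+, e:+; rest ⊤}
  B4: | IN={c:+, d:+, e:+; rest ⊤} | OUT={d:+, e:+; rest ⊤}
  B5: | IN={d:+, e:+; rest ⊤} | OUT={d:+, e:+; rest ⊤}
  B6: | IN={d:+, e:+; rest ⊤} | OUT={b:+, d:+, e:+; rest ⊤}
  B7: | IN={b:+, d:+, e:+; rest ⊤} | OUT={b:+, d:-, e:+; rest ⊤}
  B8: | IN={e:+; rest ⊤} | OUT={e:+; rest ⊤}

Merge at B6: IN[B6] = OUT[B5] = {a: ⊤, b: ⊤, c: ⊤, d: +, e: +, f: ⊤}
Applying B6's transfer function to that IN value gives OUT[B6] (row B6 above).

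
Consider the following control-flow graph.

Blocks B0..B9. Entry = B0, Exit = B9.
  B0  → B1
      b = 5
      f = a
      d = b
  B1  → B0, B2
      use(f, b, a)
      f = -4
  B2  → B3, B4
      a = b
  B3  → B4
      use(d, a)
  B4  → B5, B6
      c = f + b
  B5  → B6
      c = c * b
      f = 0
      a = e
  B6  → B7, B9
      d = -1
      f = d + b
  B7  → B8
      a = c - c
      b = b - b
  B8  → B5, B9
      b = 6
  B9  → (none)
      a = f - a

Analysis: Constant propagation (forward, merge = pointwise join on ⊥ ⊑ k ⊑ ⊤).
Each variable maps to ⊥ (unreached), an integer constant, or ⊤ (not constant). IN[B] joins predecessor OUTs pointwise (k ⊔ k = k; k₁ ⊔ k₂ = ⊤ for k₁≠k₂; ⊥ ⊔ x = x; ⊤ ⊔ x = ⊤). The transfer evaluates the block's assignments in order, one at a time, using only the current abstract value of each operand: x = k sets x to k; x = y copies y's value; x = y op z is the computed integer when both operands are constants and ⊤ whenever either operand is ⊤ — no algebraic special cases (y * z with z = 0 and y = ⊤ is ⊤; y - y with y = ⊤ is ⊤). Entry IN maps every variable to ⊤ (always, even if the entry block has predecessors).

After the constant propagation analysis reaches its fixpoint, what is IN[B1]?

Answer: {a: ⊤, b: 5, c: ⊤, d: 5, e: ⊤, f: ⊤}

Working:
Fixpoint table:
  B0:   IN=(all ⊤)   OUT={b:5, d:5; rest ⊤}
  B1:   IN={b:5, d:5; rest ⊤}   OUT={b:5, d:5, f:-4; rest ⊤}
  B2:   IN={b:5, d:5, f:-4; rest ⊤}   OUT={a:5, b:5, d:5, f:-4; rest ⊤}
  B3:   IN={a:5, b:5, d:5, f:-4; rest ⊤}   OUT={a:5, b:5, d:5, f:-4; rest ⊤}
  B4:   IN={a:5, b:5, d:5, f:-4; rest ⊤}   OUT={a:5, b:5, c:1, d:5, f:-4; rest ⊤}
  B5:   IN=(all ⊤)   OUT={f:0; rest ⊤}
  B6:   IN=(all ⊤)   OUT={d:-1; rest ⊤}
  B7:   IN={d:-1; rest ⊤}   OUT={d:-1; rest ⊤}
  B8:   IN={d:-1; rest ⊤}   OUT={b:6, d:-1; rest ⊤}
  B9:   IN={d:-1; rest ⊤}   OUT={d:-1; rest ⊤}

Merge at B1: IN[B1] = OUT[B0] = {a: ⊤, b: 5, c: ⊤, d: 5, e: ⊤, f: ⊤}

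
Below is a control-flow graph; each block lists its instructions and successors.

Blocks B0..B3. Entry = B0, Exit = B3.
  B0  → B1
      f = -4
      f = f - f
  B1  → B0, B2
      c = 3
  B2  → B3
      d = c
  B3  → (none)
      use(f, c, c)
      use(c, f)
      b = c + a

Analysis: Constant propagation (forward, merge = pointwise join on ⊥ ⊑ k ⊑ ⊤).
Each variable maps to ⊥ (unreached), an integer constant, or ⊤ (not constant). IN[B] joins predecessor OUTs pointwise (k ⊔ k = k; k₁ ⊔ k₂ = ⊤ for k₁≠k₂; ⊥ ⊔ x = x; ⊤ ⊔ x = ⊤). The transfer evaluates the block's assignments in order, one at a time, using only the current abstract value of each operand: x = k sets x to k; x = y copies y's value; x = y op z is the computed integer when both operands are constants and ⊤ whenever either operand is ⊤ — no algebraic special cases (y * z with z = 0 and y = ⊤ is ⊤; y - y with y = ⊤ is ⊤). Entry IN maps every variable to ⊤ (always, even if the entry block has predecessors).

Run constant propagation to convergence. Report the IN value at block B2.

Converged values:
  B0:   IN=(all ⊤)   OUT={f:0; rest ⊤}
  B1:   IN={f:0; rest ⊤}   OUT={c:3, f:0; rest ⊤}
  B2:   IN={c:3, f:0; rest ⊤}   OUT={c:3, d:3, f:0; rest ⊤}
  B3:   IN={c:3, d:3, f:0; rest ⊤}   OUT={c:3, d:3, f:0; rest ⊤}

Merge at B2: IN[B2] = OUT[B1] = {a: ⊤, b: ⊤, c: 3, d: ⊤, e: ⊤, f: 0}

Answer: {a: ⊤, b: ⊤, c: 3, d: ⊤, e: ⊤, f: 0}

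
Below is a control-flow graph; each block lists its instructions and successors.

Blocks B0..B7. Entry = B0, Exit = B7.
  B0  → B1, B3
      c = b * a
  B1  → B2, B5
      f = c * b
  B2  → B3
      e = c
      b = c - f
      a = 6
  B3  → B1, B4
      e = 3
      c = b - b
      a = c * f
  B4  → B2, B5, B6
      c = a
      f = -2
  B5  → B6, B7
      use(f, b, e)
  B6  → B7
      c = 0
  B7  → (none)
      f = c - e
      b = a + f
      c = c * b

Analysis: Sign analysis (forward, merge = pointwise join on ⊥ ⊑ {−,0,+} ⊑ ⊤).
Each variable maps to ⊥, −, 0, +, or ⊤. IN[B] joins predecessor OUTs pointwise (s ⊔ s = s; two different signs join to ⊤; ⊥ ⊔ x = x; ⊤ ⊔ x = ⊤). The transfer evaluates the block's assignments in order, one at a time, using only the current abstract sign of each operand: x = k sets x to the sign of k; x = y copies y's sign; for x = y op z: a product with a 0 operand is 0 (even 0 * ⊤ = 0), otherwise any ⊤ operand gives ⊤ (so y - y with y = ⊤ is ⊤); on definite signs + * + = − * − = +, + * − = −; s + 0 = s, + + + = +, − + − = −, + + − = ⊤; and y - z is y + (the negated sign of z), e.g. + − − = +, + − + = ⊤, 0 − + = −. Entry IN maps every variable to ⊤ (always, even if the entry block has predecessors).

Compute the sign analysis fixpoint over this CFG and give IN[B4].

Answer: {a: ⊤, b: ⊤, c: ⊤, d: ⊤, e: +, f: ⊤}

Working:
Converged values:
  B0:  IN=(all ⊤)  OUT=(all ⊤)
  B1:  IN=(all ⊤)  OUT=(all ⊤)
  B2:  IN=(all ⊤)  OUT={a:+; rest ⊤}
  B3:  IN=(all ⊤)  OUT={e:+; rest ⊤}
  B4:  IN={e:+; rest ⊤}  OUT={e:+, f:-; rest ⊤}
  B5:  IN=(all ⊤)  OUT=(all ⊤)
  B6:  IN=(all ⊤)  OUT={c:0; rest ⊤}
  B7:  IN=(all ⊤)  OUT=(all ⊤)

Merge at B4: IN[B4] = OUT[B3] = {a: ⊤, b: ⊤, c: ⊤, d: ⊤, e: +, f: ⊤}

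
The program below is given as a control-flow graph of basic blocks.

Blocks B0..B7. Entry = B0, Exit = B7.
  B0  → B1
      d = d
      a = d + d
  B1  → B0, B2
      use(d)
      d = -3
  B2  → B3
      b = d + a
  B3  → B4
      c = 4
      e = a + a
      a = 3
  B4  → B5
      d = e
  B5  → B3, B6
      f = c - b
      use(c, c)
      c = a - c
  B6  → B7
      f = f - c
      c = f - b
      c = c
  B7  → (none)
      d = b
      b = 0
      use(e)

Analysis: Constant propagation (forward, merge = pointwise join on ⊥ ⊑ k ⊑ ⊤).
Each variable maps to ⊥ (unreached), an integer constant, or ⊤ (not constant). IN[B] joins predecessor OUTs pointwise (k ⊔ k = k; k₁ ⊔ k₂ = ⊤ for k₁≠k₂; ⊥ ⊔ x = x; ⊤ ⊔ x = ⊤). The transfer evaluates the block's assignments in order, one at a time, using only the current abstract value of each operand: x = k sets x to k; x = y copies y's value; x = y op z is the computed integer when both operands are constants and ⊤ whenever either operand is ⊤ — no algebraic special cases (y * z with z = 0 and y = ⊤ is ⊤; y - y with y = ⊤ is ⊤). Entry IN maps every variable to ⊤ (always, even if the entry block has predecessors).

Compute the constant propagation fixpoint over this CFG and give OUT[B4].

Answer: {a: 3, b: ⊤, c: 4, d: ⊤, e: ⊤, f: ⊤}

Derivation:
Per-block solution:
  B0:  IN=(all ⊤)  OUT=(all ⊤)
  B1:  IN=(all ⊤)  OUT={d:-3; rest ⊤}
  B2:  IN={d:-3; rest ⊤}  OUT={d:-3; rest ⊤}
  B3:  IN=(all ⊤)  OUT={a:3, c:4; rest ⊤}
  B4:  IN={a:3, c:4; rest ⊤}  OUT={a:3, c:4; rest ⊤}
  B5:  IN={a:3, c:4; rest ⊤}  OUT={a:3, c:-1; rest ⊤}
  B6:  IN={a:3, c:-1; rest ⊤}  OUT={a:3; rest ⊤}
  B7:  IN={a:3; rest ⊤}  OUT={a:3, b:0; rest ⊤}

Merge at B4: IN[B4] = OUT[B3] = {a: 3, b: ⊤, c: 4, d: ⊤, e: ⊤, f: ⊤}
Applying B4's transfer function to that IN value gives OUT[B4] (row B4 above).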